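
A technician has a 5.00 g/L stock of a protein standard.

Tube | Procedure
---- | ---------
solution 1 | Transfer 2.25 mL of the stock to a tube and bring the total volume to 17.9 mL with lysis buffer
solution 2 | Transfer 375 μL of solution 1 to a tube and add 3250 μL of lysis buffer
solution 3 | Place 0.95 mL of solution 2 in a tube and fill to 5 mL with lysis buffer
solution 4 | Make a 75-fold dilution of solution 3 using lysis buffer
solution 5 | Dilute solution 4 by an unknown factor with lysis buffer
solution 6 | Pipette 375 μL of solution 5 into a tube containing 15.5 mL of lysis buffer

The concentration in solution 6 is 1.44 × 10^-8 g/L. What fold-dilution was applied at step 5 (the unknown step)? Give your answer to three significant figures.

270-fold

Step 1: 2.25 mL brought to 17.9 mL → factor 17.9/2.25 = 7.9556
Step 2: 375 μL + 3250 μL = 3625 μL total → factor 3625/375 = 9.6667
Step 3: 0.95 mL brought to 5 mL → factor 5/0.95 = 5.2632
Step 4: 75-fold → factor 75
Step 5: unknown factor x
Step 6: 375 μL + 15.5 mL = 15875 μL total → factor 15875/375 = 42.333
Product of known-step factors = 1.2851 × 10^6
Overall factor = 5.00 g/L / (1.44 × 10^-8 g/L) = 3.4722 × 10^8
x = 3.4722 × 10^8 / 1.2851 × 10^6 = 270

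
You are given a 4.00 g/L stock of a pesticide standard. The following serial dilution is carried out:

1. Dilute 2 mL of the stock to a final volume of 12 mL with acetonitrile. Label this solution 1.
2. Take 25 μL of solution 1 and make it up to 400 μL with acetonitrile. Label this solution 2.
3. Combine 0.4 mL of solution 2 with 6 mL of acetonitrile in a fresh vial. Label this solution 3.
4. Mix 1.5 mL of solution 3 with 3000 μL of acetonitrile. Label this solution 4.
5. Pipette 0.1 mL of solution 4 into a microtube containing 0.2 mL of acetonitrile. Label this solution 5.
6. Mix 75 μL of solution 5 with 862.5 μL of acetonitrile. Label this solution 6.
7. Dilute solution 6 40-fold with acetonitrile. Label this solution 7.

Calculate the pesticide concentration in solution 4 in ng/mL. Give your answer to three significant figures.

Step 1: 2 mL brought to 12 mL → factor 12/2 = 6
Step 2: 25 μL brought to 400 μL → factor 400/25 = 16
Step 3: 0.4 mL + 6 mL = 6.4 mL total → factor 6.4/0.4 = 16
Step 4: 1.5 mL + 3000 μL = 4.5 mL total → factor 4.5/1.5 = 3
Dilution factor through solution 4 = 6 × 16 × 16 × 3 = 4608
[solution 4] = 4.00 g/L / 4608 = 0.0008681 g/L = 868 ng/mL

868 ng/mL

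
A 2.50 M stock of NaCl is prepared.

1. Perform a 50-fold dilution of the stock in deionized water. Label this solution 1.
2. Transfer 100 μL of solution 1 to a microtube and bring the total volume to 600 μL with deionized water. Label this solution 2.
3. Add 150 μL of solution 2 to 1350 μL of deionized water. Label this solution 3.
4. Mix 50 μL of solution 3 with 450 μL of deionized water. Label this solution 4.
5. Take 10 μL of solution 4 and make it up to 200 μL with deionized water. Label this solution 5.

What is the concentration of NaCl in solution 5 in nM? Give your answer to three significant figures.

4.17 × 10^3 nM

Step 1: 50-fold → factor 50
Step 2: 100 μL brought to 600 μL → factor 600/100 = 6
Step 3: 150 μL + 1350 μL = 1500 μL total → factor 1500/150 = 10
Step 4: 50 μL + 450 μL = 500 μL total → factor 500/50 = 10
Step 5: 10 μL brought to 200 μL → factor 200/10 = 20
Overall dilution factor = 50 × 6 × 10 × 10 × 20 = 6 × 10^5
Final = 2.50 M / 6 × 10^5 = 4.167 × 10^-6 M = 4.17 × 10^3 nM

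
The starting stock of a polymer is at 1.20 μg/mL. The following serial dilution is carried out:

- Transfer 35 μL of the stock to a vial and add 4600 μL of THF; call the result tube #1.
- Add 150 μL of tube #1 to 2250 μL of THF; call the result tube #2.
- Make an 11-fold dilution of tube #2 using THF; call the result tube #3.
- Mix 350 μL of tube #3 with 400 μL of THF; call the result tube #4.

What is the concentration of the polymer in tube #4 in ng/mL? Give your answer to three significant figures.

0.0240 ng/mL

Step 1: 35 μL + 4600 μL = 4635 μL total → factor 4635/35 = 132.43
Step 2: 150 μL + 2250 μL = 2400 μL total → factor 2400/150 = 16
Step 3: 11-fold → factor 11
Step 4: 350 μL + 400 μL = 750 μL total → factor 750/350 = 2.1429
Overall dilution factor = 132.43 × 16 × 11 × 2.1429 = 49944
Final = 1.20 μg/mL / 49944 = 2.403 × 10^-5 μg/mL = 0.0240 ng/mL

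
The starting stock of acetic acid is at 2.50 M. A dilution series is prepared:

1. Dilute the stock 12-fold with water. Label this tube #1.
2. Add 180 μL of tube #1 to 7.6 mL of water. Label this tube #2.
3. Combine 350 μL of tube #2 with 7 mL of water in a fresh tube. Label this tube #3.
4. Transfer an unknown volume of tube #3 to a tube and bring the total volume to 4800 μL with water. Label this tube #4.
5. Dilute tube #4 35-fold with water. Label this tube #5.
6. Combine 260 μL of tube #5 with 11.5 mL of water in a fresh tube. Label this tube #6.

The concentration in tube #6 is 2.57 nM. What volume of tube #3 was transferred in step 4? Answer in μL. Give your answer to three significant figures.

Step 1: 12-fold → factor 12
Step 2: 180 μL + 7.6 mL = 7780 μL total → factor 7780/180 = 43.222
Step 3: 350 μL + 7 mL = 7350 μL total → factor 7350/350 = 21
Step 4: v brought to 4800 μL → factor = 4800 μL/v
Step 5: 35-fold → factor 35
Step 6: 260 μL + 11.5 mL = 11760 μL total → factor 11760/260 = 45.231
Product of known-step factors = 1.7243 × 10^7
Overall factor = 2.50 M / (2.57 nM) = 9.7276 × 10^8
Step-4 factor = 9.7276 × 10^8 / 1.7243 × 10^7 = 56.415
v = 4800 μL / 56.415 = 85.1 μL

85.1 μL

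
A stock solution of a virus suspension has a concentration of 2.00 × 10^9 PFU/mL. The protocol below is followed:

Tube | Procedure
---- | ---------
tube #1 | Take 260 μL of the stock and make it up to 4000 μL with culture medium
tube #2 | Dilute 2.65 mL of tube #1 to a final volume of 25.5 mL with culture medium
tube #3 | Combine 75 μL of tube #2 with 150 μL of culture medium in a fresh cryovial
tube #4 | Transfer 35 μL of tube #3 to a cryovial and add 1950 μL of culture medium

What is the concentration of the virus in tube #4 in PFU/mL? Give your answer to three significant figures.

Step 1: 260 μL brought to 4000 μL → factor 4000/260 = 15.385
Step 2: 2.65 mL brought to 25.5 mL → factor 25.5/2.65 = 9.6226
Step 3: 75 μL + 150 μL = 225 μL total → factor 225/75 = 3
Step 4: 35 μL + 1950 μL = 1985 μL total → factor 1985/35 = 56.714
Overall dilution factor = 15.385 × 9.6226 × 3 × 56.714 = 25188
Final = 2.00 × 10^9 PFU/mL / 25188 = 7.94 × 10^4 PFU/mL

7.94 × 10^4 PFU/mL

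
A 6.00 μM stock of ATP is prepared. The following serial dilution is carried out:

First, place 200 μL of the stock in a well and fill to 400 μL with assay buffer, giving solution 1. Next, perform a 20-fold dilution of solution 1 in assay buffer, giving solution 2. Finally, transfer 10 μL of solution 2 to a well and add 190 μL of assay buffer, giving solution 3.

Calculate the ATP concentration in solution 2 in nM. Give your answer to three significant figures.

150 nM

Step 1: 200 μL brought to 400 μL → factor 400/200 = 2
Step 2: 20-fold → factor 20
Dilution factor through solution 2 = 2 × 20 = 40
[solution 2] = 6.00 μM / 40 = 0.1500 μM = 150 nM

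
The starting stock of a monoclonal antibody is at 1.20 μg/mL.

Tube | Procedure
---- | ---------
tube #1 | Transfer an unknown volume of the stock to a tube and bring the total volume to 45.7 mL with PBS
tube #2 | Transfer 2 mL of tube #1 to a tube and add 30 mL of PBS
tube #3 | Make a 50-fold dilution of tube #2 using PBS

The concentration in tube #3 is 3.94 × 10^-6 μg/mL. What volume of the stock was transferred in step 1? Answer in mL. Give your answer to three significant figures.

Step 1: v brought to 45.7 mL → factor = 45.7 mL/v
Step 2: 2 mL + 30 mL = 32 mL total → factor 32/2 = 16
Step 3: 50-fold → factor 50
Product of known-step factors = 800
Overall factor = 1.20 μg/mL / (3.94 × 10^-6 μg/mL) = 3.0457 × 10^5
Step-1 factor = 3.0457 × 10^5 / 800 = 380.71
v = 45.7 mL / 380.71 = 0.120 mL

0.120 mL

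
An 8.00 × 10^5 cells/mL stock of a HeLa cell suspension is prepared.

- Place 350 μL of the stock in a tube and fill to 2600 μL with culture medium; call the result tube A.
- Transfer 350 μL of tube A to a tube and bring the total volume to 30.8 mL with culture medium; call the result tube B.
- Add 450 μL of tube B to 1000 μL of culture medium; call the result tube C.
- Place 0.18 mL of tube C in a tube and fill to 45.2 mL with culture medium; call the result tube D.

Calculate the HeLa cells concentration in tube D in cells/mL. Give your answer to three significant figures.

Step 1: 350 μL brought to 2600 μL → factor 2600/350 = 7.4286
Step 2: 350 μL brought to 30.8 mL → factor 30800/350 = 88
Step 3: 450 μL + 1000 μL = 1450 μL total → factor 1450/450 = 3.2222
Step 4: 0.18 mL brought to 45.2 mL → factor 45.2/0.18 = 251.11
Dilution factor through tube D = 7.4286 × 88 × 3.2222 × 251.11 = 5.2894 × 10^5
[tube D] = 8.00 × 10^5 cells/mL / 5.2894 × 10^5 = 1.51 cells/mL

1.51 cells/mL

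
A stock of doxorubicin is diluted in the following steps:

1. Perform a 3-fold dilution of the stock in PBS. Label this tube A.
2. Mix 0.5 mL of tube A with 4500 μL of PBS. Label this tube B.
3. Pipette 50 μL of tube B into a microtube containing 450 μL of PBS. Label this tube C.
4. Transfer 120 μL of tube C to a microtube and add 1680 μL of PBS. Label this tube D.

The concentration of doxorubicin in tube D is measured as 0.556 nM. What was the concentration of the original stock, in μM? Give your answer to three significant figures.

2.50 μM

Step 1: 3-fold → factor 3
Step 2: 0.5 mL + 4500 μL = 5 mL total → factor 5/0.5 = 10
Step 3: 50 μL + 450 μL = 500 μL total → factor 500/50 = 10
Step 4: 120 μL + 1680 μL = 1800 μL total → factor 1800/120 = 15
Overall dilution factor = 3 × 10 × 10 × 15 = 4500
Stock = 0.556 nM × 4500 = 2502 nM = 2.50 μM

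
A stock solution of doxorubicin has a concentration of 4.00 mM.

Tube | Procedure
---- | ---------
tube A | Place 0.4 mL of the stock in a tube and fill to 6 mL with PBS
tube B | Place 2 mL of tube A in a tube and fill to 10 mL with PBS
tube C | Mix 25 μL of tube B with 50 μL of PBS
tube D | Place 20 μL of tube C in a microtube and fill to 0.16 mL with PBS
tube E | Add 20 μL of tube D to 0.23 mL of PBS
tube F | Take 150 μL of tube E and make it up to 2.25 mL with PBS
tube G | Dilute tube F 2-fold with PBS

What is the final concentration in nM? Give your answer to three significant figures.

5.93 nM

Step 1: 0.4 mL brought to 6 mL → factor 6/0.4 = 15
Step 2: 2 mL brought to 10 mL → factor 10/2 = 5
Step 3: 25 μL + 50 μL = 75 μL total → factor 75/25 = 3
Step 4: 20 μL brought to 0.16 mL → factor 160/20 = 8
Step 5: 20 μL + 0.23 mL = 250 μL total → factor 250/20 = 12.5
Step 6: 150 μL brought to 2.25 mL → factor 2250/150 = 15
Step 7: 2-fold → factor 2
Overall dilution factor = 15 × 5 × 3 × 8 × 12.5 × 15 × 2 = 6.75 × 10^5
Final = 4.00 mM / 6.75 × 10^5 = 5.926 × 10^-6 mM = 5.93 nM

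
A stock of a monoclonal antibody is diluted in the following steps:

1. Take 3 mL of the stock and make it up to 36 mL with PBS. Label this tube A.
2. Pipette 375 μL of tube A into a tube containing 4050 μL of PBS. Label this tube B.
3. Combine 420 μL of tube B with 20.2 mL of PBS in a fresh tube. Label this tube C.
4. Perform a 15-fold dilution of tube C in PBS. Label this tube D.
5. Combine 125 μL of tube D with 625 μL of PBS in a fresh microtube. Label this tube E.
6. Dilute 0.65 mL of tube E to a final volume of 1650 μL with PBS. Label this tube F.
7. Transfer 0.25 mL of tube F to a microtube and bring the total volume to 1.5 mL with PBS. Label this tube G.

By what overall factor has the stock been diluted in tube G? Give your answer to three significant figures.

Step 1: 3 mL brought to 36 mL → factor 36/3 = 12
Step 2: 375 μL + 4050 μL = 4425 μL total → factor 4425/375 = 11.8
Step 3: 420 μL + 20.2 mL = 20620 μL total → factor 20620/420 = 49.095
Step 4: 15-fold → factor 15
Step 5: 125 μL + 625 μL = 750 μL total → factor 750/125 = 6
Step 6: 0.65 mL brought to 1650 μL → factor 1.65/0.65 = 2.5385
Step 7: 0.25 mL brought to 1.5 mL → factor 1.5/0.25 = 6
Overall dilution factor = 12 × 11.8 × 49.095 × 15 × 6 × 2.5385 × 6 = 9.5294 × 10^6

9.53 × 10^6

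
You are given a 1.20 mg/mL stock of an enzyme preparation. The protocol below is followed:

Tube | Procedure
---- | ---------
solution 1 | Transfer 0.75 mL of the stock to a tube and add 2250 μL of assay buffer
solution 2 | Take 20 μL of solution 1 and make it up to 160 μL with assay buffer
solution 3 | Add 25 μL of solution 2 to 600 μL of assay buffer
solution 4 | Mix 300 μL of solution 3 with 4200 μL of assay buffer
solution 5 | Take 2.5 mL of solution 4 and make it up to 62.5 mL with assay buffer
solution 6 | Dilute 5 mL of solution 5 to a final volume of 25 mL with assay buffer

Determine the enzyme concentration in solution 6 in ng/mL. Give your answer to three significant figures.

Step 1: 0.75 mL + 2250 μL = 3 mL total → factor 3/0.75 = 4
Step 2: 20 μL brought to 160 μL → factor 160/20 = 8
Step 3: 25 μL + 600 μL = 625 μL total → factor 625/25 = 25
Step 4: 300 μL + 4200 μL = 4500 μL total → factor 4500/300 = 15
Step 5: 2.5 mL brought to 62.5 mL → factor 62.5/2.5 = 25
Step 6: 5 mL brought to 25 mL → factor 25/5 = 5
Overall dilution factor = 4 × 8 × 25 × 15 × 25 × 5 = 1.5 × 10^6
Final = 1.20 mg/mL / 1.5 × 10^6 = 8.000 × 10^-7 mg/mL = 0.800 ng/mL

0.800 ng/mL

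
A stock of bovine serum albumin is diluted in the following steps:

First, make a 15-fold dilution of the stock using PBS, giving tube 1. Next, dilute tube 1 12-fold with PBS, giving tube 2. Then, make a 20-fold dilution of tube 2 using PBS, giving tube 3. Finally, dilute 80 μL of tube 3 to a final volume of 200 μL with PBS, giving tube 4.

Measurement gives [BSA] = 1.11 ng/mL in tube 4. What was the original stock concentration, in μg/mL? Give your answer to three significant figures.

Step 1: 15-fold → factor 15
Step 2: 12-fold → factor 12
Step 3: 20-fold → factor 20
Step 4: 80 μL brought to 200 μL → factor 200/80 = 2.5
Overall dilution factor = 15 × 12 × 20 × 2.5 = 9000
Stock = 1.11 ng/mL × 9000 = 9990 ng/mL = 9.99 μg/mL

9.99 μg/mL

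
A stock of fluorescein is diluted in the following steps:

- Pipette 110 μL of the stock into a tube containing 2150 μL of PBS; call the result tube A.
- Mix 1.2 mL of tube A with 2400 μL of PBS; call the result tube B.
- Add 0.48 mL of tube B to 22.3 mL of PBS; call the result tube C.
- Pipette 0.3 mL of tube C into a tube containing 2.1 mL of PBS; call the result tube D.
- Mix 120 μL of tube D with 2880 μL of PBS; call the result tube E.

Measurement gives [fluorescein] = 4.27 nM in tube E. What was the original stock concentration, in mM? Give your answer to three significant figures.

2.50 mM

Step 1: 110 μL + 2150 μL = 2260 μL total → factor 2260/110 = 20.545
Step 2: 1.2 mL + 2400 μL = 3.6 mL total → factor 3.6/1.2 = 3
Step 3: 0.48 mL + 22.3 mL = 22.78 mL total → factor 22.78/0.48 = 47.458
Step 4: 0.3 mL + 2.1 mL = 2.4 mL total → factor 2.4/0.3 = 8
Step 5: 120 μL + 2880 μL = 3000 μL total → factor 3000/120 = 25
Overall dilution factor = 20.545 × 3 × 47.458 × 8 × 25 = 5.8503 × 10^5
Stock = 4.27 nM × 5.8503 × 10^5 = 2.498 × 10^6 nM = 2.50 mM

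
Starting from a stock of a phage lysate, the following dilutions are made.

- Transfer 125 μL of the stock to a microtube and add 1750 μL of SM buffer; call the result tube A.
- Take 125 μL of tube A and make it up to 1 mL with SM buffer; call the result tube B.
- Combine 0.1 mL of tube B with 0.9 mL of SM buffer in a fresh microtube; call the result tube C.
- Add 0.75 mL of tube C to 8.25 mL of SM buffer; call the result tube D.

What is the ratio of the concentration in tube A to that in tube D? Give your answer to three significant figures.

Step 1: 125 μL + 1750 μL = 1875 μL total → factor 1875/125 = 15
Step 2: 125 μL brought to 1 mL → factor 1000/125 = 8
Step 3: 0.1 mL + 0.9 mL = 1 mL total → factor 1/0.1 = 10
Step 4: 0.75 mL + 8.25 mL = 9 mL total → factor 9/0.75 = 12
Dilution factor to tube A = 15; to tube D = 14400
[tube A]/[tube D] = (factor to tube D)/(factor to tube A) = 14400/15 = 960

960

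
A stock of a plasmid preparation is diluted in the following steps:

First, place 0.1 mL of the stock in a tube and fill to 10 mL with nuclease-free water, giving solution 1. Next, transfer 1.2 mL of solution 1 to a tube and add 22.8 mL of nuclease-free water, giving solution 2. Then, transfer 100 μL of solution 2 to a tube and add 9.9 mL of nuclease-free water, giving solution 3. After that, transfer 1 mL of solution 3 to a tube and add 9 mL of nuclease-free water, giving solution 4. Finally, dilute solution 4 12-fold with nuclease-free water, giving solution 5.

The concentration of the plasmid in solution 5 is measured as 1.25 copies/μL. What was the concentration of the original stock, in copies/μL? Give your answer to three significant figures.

3.00 × 10^7 copies/μL

Step 1: 0.1 mL brought to 10 mL → factor 10/0.1 = 100
Step 2: 1.2 mL + 22.8 mL = 24 mL total → factor 24/1.2 = 20
Step 3: 100 μL + 9.9 mL = 10000 μL total → factor 10000/100 = 100
Step 4: 1 mL + 9 mL = 10 mL total → factor 10/1 = 10
Step 5: 12-fold → factor 12
Overall dilution factor = 100 × 20 × 100 × 10 × 12 = 2.4 × 10^7
Stock = 1.25 copies/μL × 2.4 × 10^7 = 3.00 × 10^7 copies/μL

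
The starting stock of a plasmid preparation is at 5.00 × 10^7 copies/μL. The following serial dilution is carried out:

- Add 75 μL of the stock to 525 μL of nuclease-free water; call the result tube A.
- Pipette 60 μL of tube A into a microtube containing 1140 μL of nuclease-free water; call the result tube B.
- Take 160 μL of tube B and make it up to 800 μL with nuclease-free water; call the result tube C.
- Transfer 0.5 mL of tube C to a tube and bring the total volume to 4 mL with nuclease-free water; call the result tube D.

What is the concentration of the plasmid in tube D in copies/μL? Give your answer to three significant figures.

Step 1: 75 μL + 525 μL = 600 μL total → factor 600/75 = 8
Step 2: 60 μL + 1140 μL = 1200 μL total → factor 1200/60 = 20
Step 3: 160 μL brought to 800 μL → factor 800/160 = 5
Step 4: 0.5 mL brought to 4 mL → factor 4/0.5 = 8
Overall dilution factor = 8 × 20 × 5 × 8 = 6400
Final = 5.00 × 10^7 copies/μL / 6400 = 7.81 × 10^3 copies/μL

7.81 × 10^3 copies/μL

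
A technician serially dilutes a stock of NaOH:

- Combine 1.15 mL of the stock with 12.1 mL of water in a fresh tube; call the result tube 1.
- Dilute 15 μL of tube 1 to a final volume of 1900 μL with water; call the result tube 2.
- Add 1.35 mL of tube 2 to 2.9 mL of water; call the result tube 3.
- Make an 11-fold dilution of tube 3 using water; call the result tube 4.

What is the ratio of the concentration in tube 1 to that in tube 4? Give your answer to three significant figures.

Step 1: 1.15 mL + 12.1 mL = 13.25 mL total → factor 13.25/1.15 = 11.522
Step 2: 15 μL brought to 1900 μL → factor 1900/15 = 126.67
Step 3: 1.35 mL + 2.9 mL = 4.25 mL total → factor 4.25/1.35 = 3.1481
Step 4: 11-fold → factor 11
Dilution factor to tube 1 = 11.522; to tube 4 = 50539
[tube 1]/[tube 4] = (factor to tube 4)/(factor to tube 1) = 50539/11.522 = 4.39 × 10^3

4.39 × 10^3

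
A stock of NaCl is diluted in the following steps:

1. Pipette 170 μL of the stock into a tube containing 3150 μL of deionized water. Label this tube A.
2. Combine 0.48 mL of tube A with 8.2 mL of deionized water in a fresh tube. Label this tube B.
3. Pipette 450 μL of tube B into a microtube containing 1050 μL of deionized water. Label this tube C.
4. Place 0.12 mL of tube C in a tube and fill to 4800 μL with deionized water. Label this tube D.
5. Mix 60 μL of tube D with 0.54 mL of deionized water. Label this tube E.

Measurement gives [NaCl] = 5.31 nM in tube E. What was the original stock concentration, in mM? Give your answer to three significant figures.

Step 1: 170 μL + 3150 μL = 3320 μL total → factor 3320/170 = 19.529
Step 2: 0.48 mL + 8.2 mL = 8.68 mL total → factor 8.68/0.48 = 18.083
Step 3: 450 μL + 1050 μL = 1500 μL total → factor 1500/450 = 3.3333
Step 4: 0.12 mL brought to 4800 μL → factor 4.8/0.12 = 40
Step 5: 60 μL + 0.54 mL = 600 μL total → factor 600/60 = 10
Overall dilution factor = 19.529 × 18.083 × 3.3333 × 40 × 10 = 4.7088 × 10^5
Stock = 5.31 nM × 4.7088 × 10^5 = 2.500 × 10^6 nM = 2.50 mM

2.50 mM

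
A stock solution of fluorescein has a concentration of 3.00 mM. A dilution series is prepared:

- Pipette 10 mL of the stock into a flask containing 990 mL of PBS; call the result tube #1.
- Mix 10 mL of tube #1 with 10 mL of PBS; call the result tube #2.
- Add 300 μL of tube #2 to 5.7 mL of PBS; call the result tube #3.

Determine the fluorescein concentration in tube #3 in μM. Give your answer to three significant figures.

0.750 μM

Step 1: 10 mL + 990 mL = 1000 mL total → factor 1000/10 = 100
Step 2: 10 mL + 10 mL = 20 mL total → factor 20/10 = 2
Step 3: 300 μL + 5.7 mL = 6000 μL total → factor 6000/300 = 20
Overall dilution factor = 100 × 2 × 20 = 4000
Final = 3.00 mM / 4000 = 0.0007500 mM = 0.750 μM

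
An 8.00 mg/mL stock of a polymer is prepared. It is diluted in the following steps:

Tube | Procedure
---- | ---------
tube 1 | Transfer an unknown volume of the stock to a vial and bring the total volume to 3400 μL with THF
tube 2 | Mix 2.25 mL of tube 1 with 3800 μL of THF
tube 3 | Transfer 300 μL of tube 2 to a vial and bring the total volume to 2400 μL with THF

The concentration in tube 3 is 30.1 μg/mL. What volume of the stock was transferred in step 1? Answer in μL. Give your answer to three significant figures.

275 μL

Step 1: v brought to 3400 μL → factor = 3400 μL/v
Step 2: 2.25 mL + 3800 μL = 6.05 mL total → factor 6.05/2.25 = 2.6889
Step 3: 300 μL brought to 2400 μL → factor 2400/300 = 8
Product of known-step factors = 21.511
Overall factor = 8.00 mg/mL / (30.1 μg/mL) = 265.78
Step-1 factor = 265.78 / 21.511 = 12.356
v = 3400 μL / 12.356 = 275 μL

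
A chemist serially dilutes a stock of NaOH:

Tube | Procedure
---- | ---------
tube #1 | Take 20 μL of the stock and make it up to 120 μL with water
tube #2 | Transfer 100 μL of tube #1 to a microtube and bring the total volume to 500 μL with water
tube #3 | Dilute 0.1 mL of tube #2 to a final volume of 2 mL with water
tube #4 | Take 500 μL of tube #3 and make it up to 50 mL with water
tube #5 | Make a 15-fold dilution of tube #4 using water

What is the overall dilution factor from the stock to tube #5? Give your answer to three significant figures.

Step 1: 20 μL brought to 120 μL → factor 120/20 = 6
Step 2: 100 μL brought to 500 μL → factor 500/100 = 5
Step 3: 0.1 mL brought to 2 mL → factor 2/0.1 = 20
Step 4: 500 μL brought to 50 mL → factor 50000/500 = 100
Step 5: 15-fold → factor 15
Overall dilution factor = 6 × 5 × 20 × 100 × 15 = 9 × 10^5

9.00 × 10^5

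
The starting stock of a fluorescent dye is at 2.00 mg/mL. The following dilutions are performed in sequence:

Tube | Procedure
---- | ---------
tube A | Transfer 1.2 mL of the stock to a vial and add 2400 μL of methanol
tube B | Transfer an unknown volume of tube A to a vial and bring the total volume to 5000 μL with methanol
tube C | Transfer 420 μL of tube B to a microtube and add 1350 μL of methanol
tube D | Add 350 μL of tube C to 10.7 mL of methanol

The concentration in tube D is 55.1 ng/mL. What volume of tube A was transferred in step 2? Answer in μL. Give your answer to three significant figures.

55.0 μL

Step 1: 1.2 mL + 2400 μL = 3.6 mL total → factor 3.6/1.2 = 3
Step 2: v brought to 5000 μL → factor = 5000 μL/v
Step 3: 420 μL + 1350 μL = 1770 μL total → factor 1770/420 = 4.2143
Step 4: 350 μL + 10.7 mL = 11050 μL total → factor 11050/350 = 31.571
Product of known-step factors = 399.15
Overall factor = 2.00 mg/mL / (55.1 ng/mL) = 36298
Step-2 factor = 36298 / 399.15 = 90.937
v = 5000 μL / 90.937 = 55.0 μL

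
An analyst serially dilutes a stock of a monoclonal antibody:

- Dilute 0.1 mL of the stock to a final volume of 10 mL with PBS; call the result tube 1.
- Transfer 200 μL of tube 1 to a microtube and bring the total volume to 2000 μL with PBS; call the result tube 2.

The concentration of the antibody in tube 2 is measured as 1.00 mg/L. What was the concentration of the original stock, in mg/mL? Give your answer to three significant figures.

1.00 mg/mL

Step 1: 0.1 mL brought to 10 mL → factor 10/0.1 = 100
Step 2: 200 μL brought to 2000 μL → factor 2000/200 = 10
Overall dilution factor = 100 × 10 = 1000
Stock = 1.00 mg/L × 1000 = 1000 mg/L = 1.00 mg/mL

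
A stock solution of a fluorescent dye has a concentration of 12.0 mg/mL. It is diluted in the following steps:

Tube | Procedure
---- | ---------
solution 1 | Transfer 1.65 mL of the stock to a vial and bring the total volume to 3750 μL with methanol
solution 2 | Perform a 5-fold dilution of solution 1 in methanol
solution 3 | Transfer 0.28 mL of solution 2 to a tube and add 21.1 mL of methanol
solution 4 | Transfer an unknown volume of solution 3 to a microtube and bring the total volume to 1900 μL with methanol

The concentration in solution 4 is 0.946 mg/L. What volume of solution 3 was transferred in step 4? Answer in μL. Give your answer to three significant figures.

130 μL

Step 1: 1.65 mL brought to 3750 μL → factor 3.75/1.65 = 2.2727
Step 2: 5-fold → factor 5
Step 3: 0.28 mL + 21.1 mL = 21.38 mL total → factor 21.38/0.28 = 76.357
Step 4: v brought to 1900 μL → factor = 1900 μL/v
Product of known-step factors = 867.69
Overall factor = 12.0 mg/mL / (0.946 mg/L) = 12685
Step-4 factor = 12685 / 867.69 = 14.619
v = 1900 μL / 14.619 = 130 μL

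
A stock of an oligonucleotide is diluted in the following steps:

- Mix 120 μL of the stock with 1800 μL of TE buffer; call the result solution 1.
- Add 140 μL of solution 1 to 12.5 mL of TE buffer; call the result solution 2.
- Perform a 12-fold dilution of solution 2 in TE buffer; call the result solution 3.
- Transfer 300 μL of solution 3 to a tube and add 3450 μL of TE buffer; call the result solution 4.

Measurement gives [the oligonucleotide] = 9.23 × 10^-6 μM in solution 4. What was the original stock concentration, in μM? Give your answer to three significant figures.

Step 1: 120 μL + 1800 μL = 1920 μL total → factor 1920/120 = 16
Step 2: 140 μL + 12.5 mL = 12640 μL total → factor 12640/140 = 90.286
Step 3: 12-fold → factor 12
Step 4: 300 μL + 3450 μL = 3750 μL total → factor 3750/300 = 12.5
Overall dilution factor = 16 × 90.286 × 12 × 12.5 = 2.1669 × 10^5
Stock = 9.23 × 10^-6 μM × 2.1669 × 10^5 = 2.00 μM

2.00 μM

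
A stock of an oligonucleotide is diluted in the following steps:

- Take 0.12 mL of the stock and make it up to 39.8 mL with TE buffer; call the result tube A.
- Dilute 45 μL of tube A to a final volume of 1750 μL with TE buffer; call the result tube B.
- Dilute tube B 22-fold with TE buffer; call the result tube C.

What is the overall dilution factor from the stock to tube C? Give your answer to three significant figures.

Step 1: 0.12 mL brought to 39.8 mL → factor 39.8/0.12 = 331.67
Step 2: 45 μL brought to 1750 μL → factor 1750/45 = 38.889
Step 3: 22-fold → factor 22
Overall dilution factor = 331.67 × 38.889 × 22 = 2.8376 × 10^5

2.84 × 10^5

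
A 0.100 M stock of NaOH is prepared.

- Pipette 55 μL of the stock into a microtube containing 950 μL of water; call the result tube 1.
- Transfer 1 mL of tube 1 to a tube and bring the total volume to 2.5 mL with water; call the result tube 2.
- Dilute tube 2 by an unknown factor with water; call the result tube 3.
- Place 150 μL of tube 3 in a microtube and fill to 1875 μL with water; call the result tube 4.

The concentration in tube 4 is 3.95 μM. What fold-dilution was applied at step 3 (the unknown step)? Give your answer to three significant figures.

44.3-fold

Step 1: 55 μL + 950 μL = 1005 μL total → factor 1005/55 = 18.273
Step 2: 1 mL brought to 2.5 mL → factor 2.5/1 = 2.5
Step 3: unknown factor x
Step 4: 150 μL brought to 1875 μL → factor 1875/150 = 12.5
Product of known-step factors = 571.02
Overall factor = 0.100 M / (3.95 μM) = 25316
x = 25316 / 571.02 = 44.3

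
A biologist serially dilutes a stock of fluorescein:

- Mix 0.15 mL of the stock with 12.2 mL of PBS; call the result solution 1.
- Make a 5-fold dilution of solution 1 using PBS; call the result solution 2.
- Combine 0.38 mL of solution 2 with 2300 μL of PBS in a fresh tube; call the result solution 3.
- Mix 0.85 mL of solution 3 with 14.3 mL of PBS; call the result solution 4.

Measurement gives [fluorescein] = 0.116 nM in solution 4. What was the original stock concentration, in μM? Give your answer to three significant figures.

6.00 μM

Step 1: 0.15 mL + 12.2 mL = 12.35 mL total → factor 12.35/0.15 = 82.333
Step 2: 5-fold → factor 5
Step 3: 0.38 mL + 2300 μL = 2.68 mL total → factor 2.68/0.38 = 7.0526
Step 4: 0.85 mL + 14.3 mL = 15.15 mL total → factor 15.15/0.85 = 17.824
Overall dilution factor = 82.333 × 5 × 7.0526 × 17.824 = 51748
Stock = 0.116 nM × 51748 = 6003 nM = 6.00 μM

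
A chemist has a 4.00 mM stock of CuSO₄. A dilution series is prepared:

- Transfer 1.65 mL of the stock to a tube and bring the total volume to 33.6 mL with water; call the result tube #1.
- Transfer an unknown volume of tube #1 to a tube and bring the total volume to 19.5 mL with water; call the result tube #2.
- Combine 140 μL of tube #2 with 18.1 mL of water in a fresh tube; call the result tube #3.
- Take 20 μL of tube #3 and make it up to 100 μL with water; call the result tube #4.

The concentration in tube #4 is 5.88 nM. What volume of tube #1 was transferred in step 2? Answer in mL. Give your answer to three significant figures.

0.380 mL

Step 1: 1.65 mL brought to 33.6 mL → factor 33.6/1.65 = 20.364
Step 2: v brought to 19.5 mL → factor = 19.5 mL/v
Step 3: 140 μL + 18.1 mL = 18240 μL total → factor 18240/140 = 130.29
Step 4: 20 μL brought to 100 μL → factor 100/20 = 5
Product of known-step factors = 13265
Overall factor = 4.00 mM / (5.88 nM) = 6.8027 × 10^5
Step-2 factor = 6.8027 × 10^5 / 13265 = 51.281
v = 19.5 mL / 51.281 = 0.380 mL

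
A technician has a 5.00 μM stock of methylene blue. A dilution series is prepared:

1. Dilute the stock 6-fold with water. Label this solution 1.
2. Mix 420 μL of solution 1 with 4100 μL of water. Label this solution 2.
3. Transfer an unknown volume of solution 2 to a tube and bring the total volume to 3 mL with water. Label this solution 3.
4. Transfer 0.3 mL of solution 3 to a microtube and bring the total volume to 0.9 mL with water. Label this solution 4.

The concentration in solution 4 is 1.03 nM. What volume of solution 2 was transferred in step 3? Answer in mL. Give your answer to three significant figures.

0.120 mL

Step 1: 6-fold → factor 6
Step 2: 420 μL + 4100 μL = 4520 μL total → factor 4520/420 = 10.762
Step 3: v brought to 3 mL → factor = 3 mL/v
Step 4: 0.3 mL brought to 0.9 mL → factor 0.9/0.3 = 3
Product of known-step factors = 193.71
Overall factor = 5.00 μM / (1.03 nM) = 4854.4
Step-3 factor = 4854.4 / 193.71 = 25.059
v = 3 mL / 25.059 = 0.120 mL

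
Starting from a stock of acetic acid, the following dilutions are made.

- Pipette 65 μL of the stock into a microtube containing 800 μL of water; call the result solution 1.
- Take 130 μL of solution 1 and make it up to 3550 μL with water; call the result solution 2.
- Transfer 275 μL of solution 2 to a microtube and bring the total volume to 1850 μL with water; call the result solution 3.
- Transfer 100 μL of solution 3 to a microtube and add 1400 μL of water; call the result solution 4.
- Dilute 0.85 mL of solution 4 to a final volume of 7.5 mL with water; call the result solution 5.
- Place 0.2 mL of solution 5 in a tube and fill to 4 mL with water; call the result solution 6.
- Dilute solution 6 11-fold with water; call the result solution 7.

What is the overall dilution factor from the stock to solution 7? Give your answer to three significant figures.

7.12 × 10^7

Step 1: 65 μL + 800 μL = 865 μL total → factor 865/65 = 13.308
Step 2: 130 μL brought to 3550 μL → factor 3550/130 = 27.308
Step 3: 275 μL brought to 1850 μL → factor 1850/275 = 6.7273
Step 4: 100 μL + 1400 μL = 1500 μL total → factor 1500/100 = 15
Step 5: 0.85 mL brought to 7.5 mL → factor 7.5/0.85 = 8.8235
Step 6: 0.2 mL brought to 4 mL → factor 4/0.2 = 20
Step 7: 11-fold → factor 11
Overall dilution factor = 13.308 × 27.308 × 6.7273 × 15 × 8.8235 × 20 × 11 = 7.1184 × 10^7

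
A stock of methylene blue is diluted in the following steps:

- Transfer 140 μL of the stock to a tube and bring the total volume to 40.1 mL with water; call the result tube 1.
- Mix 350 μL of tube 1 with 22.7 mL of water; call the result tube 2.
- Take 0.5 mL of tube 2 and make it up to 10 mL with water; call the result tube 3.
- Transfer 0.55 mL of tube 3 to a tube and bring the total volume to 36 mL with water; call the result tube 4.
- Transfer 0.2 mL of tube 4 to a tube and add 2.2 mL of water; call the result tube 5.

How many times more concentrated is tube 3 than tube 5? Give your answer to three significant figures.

Step 1: 140 μL brought to 40.1 mL → factor 40100/140 = 286.43
Step 2: 350 μL + 22.7 mL = 23050 μL total → factor 23050/350 = 65.857
Step 3: 0.5 mL brought to 10 mL → factor 10/0.5 = 20
Step 4: 0.55 mL brought to 36 mL → factor 36/0.55 = 65.455
Step 5: 0.2 mL + 2.2 mL = 2.4 mL total → factor 2.4/0.2 = 12
Dilution factor to tube 3 = 3.7727 × 10^5; to tube 5 = 2.9633 × 10^8
[tube 3]/[tube 5] = (factor to tube 5)/(factor to tube 3) = 2.9633 × 10^8/3.7727 × 10^5 = 785

785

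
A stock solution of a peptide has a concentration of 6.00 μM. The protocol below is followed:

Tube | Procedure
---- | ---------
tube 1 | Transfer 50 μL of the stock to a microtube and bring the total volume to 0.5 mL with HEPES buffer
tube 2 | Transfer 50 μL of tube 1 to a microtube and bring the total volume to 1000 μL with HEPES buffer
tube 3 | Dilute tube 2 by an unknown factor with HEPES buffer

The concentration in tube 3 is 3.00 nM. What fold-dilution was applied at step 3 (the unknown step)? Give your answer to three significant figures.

Step 1: 50 μL brought to 0.5 mL → factor 500/50 = 10
Step 2: 50 μL brought to 1000 μL → factor 1000/50 = 20
Step 3: unknown factor x
Product of known-step factors = 200
Overall factor = 6.00 μM / (3.00 nM) = 2000
x = 2000 / 200 = 10.0

10.0-fold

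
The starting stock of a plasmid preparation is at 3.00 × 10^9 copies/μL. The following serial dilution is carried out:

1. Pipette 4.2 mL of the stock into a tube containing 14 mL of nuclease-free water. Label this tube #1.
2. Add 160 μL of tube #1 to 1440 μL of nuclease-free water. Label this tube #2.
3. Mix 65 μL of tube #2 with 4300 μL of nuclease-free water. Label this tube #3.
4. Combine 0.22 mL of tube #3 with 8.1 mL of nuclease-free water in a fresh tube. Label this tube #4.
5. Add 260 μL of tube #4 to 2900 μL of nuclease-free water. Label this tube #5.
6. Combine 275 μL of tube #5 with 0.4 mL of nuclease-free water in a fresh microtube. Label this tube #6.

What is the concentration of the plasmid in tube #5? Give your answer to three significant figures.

2.24 × 10^3 copies/μL

Step 1: 4.2 mL + 14 mL = 18.2 mL total → factor 18.2/4.2 = 4.3333
Step 2: 160 μL + 1440 μL = 1600 μL total → factor 1600/160 = 10
Step 3: 65 μL + 4300 μL = 4365 μL total → factor 4365/65 = 67.154
Step 4: 0.22 mL + 8.1 mL = 8.32 mL total → factor 8.32/0.22 = 37.818
Step 5: 260 μL + 2900 μL = 3160 μL total → factor 3160/260 = 12.154
Dilution factor through tube #5 = 4.3333 × 10 × 67.154 × 37.818 × 12.154 = 1.3375 × 10^6
[tube #5] = 3.00 × 10^9 copies/μL / 1.3375 × 10^6 = 2.24 × 10^3 copies/μL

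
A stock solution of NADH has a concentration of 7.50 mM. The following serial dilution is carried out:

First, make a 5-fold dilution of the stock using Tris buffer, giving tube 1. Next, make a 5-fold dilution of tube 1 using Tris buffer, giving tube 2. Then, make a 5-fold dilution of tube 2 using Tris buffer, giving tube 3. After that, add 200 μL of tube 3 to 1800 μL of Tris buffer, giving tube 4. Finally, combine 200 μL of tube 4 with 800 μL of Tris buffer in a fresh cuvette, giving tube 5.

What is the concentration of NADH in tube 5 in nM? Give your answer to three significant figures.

1.20 × 10^3 nM

Step 1: 5-fold → factor 5
Step 2: 5-fold → factor 5
Step 3: 5-fold → factor 5
Step 4: 200 μL + 1800 μL = 2000 μL total → factor 2000/200 = 10
Step 5: 200 μL + 800 μL = 1000 μL total → factor 1000/200 = 5
Overall dilution factor = 5 × 5 × 5 × 10 × 5 = 6250
Final = 7.50 mM / 6250 = 0.001200 mM = 1.20 × 10^3 nM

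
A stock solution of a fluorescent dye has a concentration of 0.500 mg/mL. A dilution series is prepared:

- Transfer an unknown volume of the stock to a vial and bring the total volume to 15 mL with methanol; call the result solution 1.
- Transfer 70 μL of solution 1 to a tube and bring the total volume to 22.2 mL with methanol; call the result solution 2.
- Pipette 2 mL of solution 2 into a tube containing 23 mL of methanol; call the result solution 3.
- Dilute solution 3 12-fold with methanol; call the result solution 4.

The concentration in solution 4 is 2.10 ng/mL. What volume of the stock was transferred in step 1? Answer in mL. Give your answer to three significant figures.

3.00 mL

Step 1: v brought to 15 mL → factor = 15 mL/v
Step 2: 70 μL brought to 22.2 mL → factor 22200/70 = 317.14
Step 3: 2 mL + 23 mL = 25 mL total → factor 25/2 = 12.5
Step 4: 12-fold → factor 12
Product of known-step factors = 47571
Overall factor = 0.500 mg/mL / (2.10 ng/mL) = 2.381 × 10^5
Step-1 factor = 2.381 × 10^5 / 47571 = 5.005
v = 15 mL / 5.005 = 3.00 mL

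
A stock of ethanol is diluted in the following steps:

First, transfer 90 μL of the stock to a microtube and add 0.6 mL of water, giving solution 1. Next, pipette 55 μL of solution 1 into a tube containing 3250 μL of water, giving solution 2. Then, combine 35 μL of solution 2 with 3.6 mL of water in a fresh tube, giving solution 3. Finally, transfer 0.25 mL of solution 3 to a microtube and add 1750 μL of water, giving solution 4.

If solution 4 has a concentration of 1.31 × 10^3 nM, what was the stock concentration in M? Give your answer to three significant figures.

Step 1: 90 μL + 0.6 mL = 690 μL total → factor 690/90 = 7.6667
Step 2: 55 μL + 3250 μL = 3305 μL total → factor 3305/55 = 60.091
Step 3: 35 μL + 3.6 mL = 3635 μL total → factor 3635/35 = 103.86
Step 4: 0.25 mL + 1750 μL = 2 mL total → factor 2/0.25 = 8
Overall dilution factor = 7.6667 × 60.091 × 103.86 × 8 = 3.8277 × 10^5
Stock = 1.31 × 10^3 nM × 3.8277 × 10^5 = 5.014 × 10^8 nM = 0.501 M

0.501 M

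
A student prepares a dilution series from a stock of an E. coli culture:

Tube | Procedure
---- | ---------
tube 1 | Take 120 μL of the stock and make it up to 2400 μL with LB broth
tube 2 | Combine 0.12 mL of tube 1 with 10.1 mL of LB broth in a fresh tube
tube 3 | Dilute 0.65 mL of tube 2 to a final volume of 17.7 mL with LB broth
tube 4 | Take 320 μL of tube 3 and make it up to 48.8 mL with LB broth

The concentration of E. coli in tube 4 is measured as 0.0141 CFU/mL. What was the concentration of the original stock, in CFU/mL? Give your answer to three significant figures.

Step 1: 120 μL brought to 2400 μL → factor 2400/120 = 20
Step 2: 0.12 mL + 10.1 mL = 10.22 mL total → factor 10.22/0.12 = 85.167
Step 3: 0.65 mL brought to 17.7 mL → factor 17.7/0.65 = 27.231
Step 4: 320 μL brought to 48.8 mL → factor 48800/320 = 152.5
Overall dilution factor = 20 × 85.167 × 27.231 × 152.5 = 7.0734 × 10^6
Stock = 0.0141 CFU/mL × 7.0734 × 10^6 = 9.97 × 10^4 CFU/mL

9.97 × 10^4 CFU/mL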